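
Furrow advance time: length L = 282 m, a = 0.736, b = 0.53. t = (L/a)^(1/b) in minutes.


t = (L/a)^(1/b)
t = (282/0.736)^(1/0.53)
t = 383.152174^(1/0.53)

74866.1432 min


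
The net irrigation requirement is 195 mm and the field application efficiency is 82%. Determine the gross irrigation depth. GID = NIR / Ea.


Ea = 82% = 0.82
GID = NIR / Ea = 195 / 0.82 = 237.8049 mm

237.8049 mm


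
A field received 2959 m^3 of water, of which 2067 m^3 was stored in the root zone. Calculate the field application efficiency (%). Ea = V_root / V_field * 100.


Ea = V_root / V_field * 100 = 2067 / 2959 * 100 = 69.8547%

69.8547 %


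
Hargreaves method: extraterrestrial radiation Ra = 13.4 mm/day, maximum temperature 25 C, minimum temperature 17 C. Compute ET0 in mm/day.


Tmean = (Tmax + Tmin)/2 = (25 + 17)/2 = 21.0
ET0 = 0.0023 * 13.4 * (21.0 + 17.8) * sqrt(25 - 17)
ET0 = 0.0023 * 13.4 * 38.8 * 2.828427

3.3823 mm/day


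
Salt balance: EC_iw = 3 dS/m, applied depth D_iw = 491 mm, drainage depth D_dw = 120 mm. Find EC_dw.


EC_dw = EC_iw * D_iw / D_dw
EC_dw = 3 * 491 / 120
EC_dw = 1473 / 120

12.2750 dS/m


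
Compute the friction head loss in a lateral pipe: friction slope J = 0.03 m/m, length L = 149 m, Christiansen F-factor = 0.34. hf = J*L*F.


hf = J * L * F = 0.03 * 149 * 0.34 = 1.5198 m

1.5198 m


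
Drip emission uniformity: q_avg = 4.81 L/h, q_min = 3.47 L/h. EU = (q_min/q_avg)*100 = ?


EU = (q_min/q_avg)*100 = (3.47/4.81)*100 = 72.1414%

72.1414 %


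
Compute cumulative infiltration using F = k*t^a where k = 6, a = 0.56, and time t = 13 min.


F = k * t^a = 6 * 13^0.56
F = 6 * 4.205409

25.2325 mm


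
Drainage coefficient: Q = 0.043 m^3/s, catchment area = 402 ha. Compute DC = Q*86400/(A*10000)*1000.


DC = Q * 86400 / (A * 10000) * 1000
DC = 0.043 * 86400 / (402 * 10000) * 1000
DC = 3715200.0000 / 4020000

0.9242 mm/day


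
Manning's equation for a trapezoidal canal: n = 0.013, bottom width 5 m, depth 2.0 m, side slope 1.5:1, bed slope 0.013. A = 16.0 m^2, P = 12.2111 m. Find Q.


R = A/P = 16.0/12.2111 = 1.310283
Q = (1/0.013) * 16.0 * 1.310283^(2/3) * 0.013^0.5

168.0319 m^3/s


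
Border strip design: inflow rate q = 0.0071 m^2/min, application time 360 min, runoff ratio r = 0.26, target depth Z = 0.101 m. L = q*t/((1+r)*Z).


L = q*t/((1+r)*Z)
L = 0.0071*360/((1+0.26)*0.101)
L = 2.556/0.12726

20.0849 m


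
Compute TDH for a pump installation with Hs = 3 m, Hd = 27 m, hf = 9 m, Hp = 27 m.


TDH = Hs + Hd + hf + Hp = 3 + 27 + 9 + 27 = 66

66 m


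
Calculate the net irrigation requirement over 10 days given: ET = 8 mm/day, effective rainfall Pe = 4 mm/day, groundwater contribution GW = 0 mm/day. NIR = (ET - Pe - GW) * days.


Daily deficit = ET - Pe - GW = 8 - 4 - 0 = 4 mm/day
NIR = 4 * 10 = 40 mm

40.0000 mm


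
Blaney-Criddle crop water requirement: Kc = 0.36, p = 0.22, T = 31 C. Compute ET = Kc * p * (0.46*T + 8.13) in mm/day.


ET = Kc * p * (0.46*T + 8.13)
ET = 0.36 * 0.22 * (0.46*31 + 8.13)
ET = 0.36 * 0.22 * 22.3900

1.7733 mm/day


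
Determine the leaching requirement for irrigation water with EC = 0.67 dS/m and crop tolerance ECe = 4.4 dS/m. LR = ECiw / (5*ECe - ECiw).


LR = ECiw / (5*ECe - ECiw)
LR = 0.67 / (5*4.4 - 0.67)
LR = 0.67 / 21.3300

0.0314


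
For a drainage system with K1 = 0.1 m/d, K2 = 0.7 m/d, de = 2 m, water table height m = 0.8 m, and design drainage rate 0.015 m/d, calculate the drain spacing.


S^2 = 8*K2*de*m/q + 4*K1*m^2/q
S^2 = 8*0.7*2*0.8/0.015 + 4*0.1*0.8^2/0.015
S = sqrt(614.4000)

24.7871 m


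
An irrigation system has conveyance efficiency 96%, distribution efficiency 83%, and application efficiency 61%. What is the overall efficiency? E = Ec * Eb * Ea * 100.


Ec = 0.96, Eb = 0.83, Ea = 0.61
E = 0.96 * 0.83 * 0.61 * 100 = 48.6048%

48.6048 %


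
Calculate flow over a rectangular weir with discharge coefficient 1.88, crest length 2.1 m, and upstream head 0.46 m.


Q = C * L * H^(3/2) = 1.88 * 2.1 * 0.46^1.5 = 1.88 * 2.1 * 0.311987

1.2317 m^3/s


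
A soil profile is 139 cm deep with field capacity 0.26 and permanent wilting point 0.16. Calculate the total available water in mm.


AWC = (FC - PWP) * d * 10
AWC = (0.26 - 0.16) * 139 * 10
AWC = 0.1000 * 139 * 10

139.0000 mm


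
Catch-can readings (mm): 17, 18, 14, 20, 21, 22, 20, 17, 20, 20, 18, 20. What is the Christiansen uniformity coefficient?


mean = 18.916667 mm
MAD = 1.763889 mm
CU = (1 - 1.763889/18.916667)*100

90.6755 %


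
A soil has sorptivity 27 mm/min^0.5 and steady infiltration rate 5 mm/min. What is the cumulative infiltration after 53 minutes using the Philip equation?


F = S*sqrt(t) + A*t
F = 27*sqrt(53) + 5*53
F = 27*7.280110 + 265

461.5630 mm


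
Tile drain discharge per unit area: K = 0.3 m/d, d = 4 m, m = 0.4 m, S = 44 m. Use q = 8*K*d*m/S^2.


q = 8*K*d*m/S^2
q = 8*0.3*4*0.4/44^2
q = 3.8400 / 1936

0.0020 m/d


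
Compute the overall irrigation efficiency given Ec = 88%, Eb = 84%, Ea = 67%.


Ec = 0.88, Eb = 0.84, Ea = 0.67
E = 0.88 * 0.84 * 0.67 * 100 = 49.5264%

49.5264 %


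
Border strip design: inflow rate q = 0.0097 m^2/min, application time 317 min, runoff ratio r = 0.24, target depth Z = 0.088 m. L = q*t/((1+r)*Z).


L = q*t/((1+r)*Z)
L = 0.0097*317/((1+0.24)*0.088)
L = 3.0749/0.10912

28.1791 m


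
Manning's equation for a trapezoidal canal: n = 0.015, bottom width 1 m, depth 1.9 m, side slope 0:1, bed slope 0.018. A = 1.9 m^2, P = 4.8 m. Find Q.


R = A/P = 1.9/4.8 = 0.395833
Q = (1/0.015) * 1.9 * 0.395833^(2/3) * 0.018^0.5

9.1616 m^3/s


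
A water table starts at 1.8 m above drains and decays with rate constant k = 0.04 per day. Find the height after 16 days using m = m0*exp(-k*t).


m = m0 * exp(-k*t)
m = 1.8 * exp(-0.04 * 16)
m = 1.8 * exp(-0.6400)

0.9491 m


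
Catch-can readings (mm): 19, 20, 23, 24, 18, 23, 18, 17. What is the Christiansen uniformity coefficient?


mean = 20.250000 mm
MAD = 2.312500 mm
CU = (1 - 2.312500/20.250000)*100

88.5802 %


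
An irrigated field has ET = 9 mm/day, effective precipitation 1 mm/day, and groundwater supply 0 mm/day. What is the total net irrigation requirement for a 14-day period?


Daily deficit = ET - Pe - GW = 9 - 1 - 0 = 8 mm/day
NIR = 8 * 14 = 112 mm

112.0000 mm


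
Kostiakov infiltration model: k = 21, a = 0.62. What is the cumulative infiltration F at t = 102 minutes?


F = k * t^a = 21 * 102^0.62
F = 21 * 17.592684

369.4464 mm


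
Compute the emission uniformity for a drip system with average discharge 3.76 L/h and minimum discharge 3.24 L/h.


EU = (q_min/q_avg)*100 = (3.24/3.76)*100 = 86.1702%

86.1702 %


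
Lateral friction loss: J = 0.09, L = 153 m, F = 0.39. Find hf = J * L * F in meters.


hf = J * L * F = 0.09 * 153 * 0.39 = 5.3703 m

5.3703 m


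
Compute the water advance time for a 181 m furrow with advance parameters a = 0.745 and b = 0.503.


t = (L/a)^(1/b)
t = (181/0.745)^(1/0.503)
t = 242.953020^(1/0.503)

55282.6775 min


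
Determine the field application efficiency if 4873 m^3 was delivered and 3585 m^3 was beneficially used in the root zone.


Ea = V_root / V_field * 100 = 3585 / 4873 * 100 = 73.5686%

73.5686 %


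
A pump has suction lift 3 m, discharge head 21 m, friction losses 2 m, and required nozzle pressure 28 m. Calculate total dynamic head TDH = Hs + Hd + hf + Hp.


TDH = Hs + Hd + hf + Hp = 3 + 21 + 2 + 28 = 54

54 m


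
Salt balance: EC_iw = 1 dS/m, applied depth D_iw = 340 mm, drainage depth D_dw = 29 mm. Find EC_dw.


EC_dw = EC_iw * D_iw / D_dw
EC_dw = 1 * 340 / 29
EC_dw = 340 / 29

11.7241 dS/m


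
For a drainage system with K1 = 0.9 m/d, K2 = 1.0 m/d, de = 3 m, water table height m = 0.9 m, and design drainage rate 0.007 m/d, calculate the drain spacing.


S^2 = 8*K2*de*m/q + 4*K1*m^2/q
S^2 = 8*1.0*3*0.9/0.007 + 4*0.9*0.9^2/0.007
S = sqrt(3502.2857)

59.1801 m


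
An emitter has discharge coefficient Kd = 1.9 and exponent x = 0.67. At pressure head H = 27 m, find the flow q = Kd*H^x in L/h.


q = Kd * H^x = 1.9 * 27^0.67 = 1.9 * 9.099420

17.2889 L/h


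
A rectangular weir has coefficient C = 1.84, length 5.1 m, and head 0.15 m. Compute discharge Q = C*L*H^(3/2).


Q = C * L * H^(3/2) = 1.84 * 5.1 * 0.15^1.5 = 1.84 * 5.1 * 0.058095

0.5452 m^3/s


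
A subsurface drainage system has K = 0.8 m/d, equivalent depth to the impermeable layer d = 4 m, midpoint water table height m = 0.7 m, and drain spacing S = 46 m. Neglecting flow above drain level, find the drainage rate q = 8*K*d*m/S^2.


q = 8*K*d*m/S^2
q = 8*0.8*4*0.7/46^2
q = 17.9200 / 2116

0.0085 m/d


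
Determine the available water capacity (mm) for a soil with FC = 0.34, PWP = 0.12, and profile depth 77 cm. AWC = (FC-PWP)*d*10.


AWC = (FC - PWP) * d * 10
AWC = (0.34 - 0.12) * 77 * 10
AWC = 0.2200 * 77 * 10

169.4000 mm


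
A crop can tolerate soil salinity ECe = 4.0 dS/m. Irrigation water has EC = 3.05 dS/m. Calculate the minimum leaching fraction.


LR = ECiw / (5*ECe - ECiw)
LR = 3.05 / (5*4.0 - 3.05)
LR = 3.05 / 16.9500

0.1799


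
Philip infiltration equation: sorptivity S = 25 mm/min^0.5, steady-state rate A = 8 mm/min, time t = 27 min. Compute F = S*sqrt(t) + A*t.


F = S*sqrt(t) + A*t
F = 25*sqrt(27) + 8*27
F = 25*5.196152 + 216

345.9038 mm


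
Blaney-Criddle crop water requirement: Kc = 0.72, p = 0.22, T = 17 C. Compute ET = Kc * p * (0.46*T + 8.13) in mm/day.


ET = Kc * p * (0.46*T + 8.13)
ET = 0.72 * 0.22 * (0.46*17 + 8.13)
ET = 0.72 * 0.22 * 15.9500

2.5265 mm/day


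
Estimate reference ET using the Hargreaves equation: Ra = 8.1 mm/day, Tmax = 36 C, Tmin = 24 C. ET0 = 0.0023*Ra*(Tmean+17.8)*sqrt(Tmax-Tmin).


Tmean = (Tmax + Tmin)/2 = (36 + 24)/2 = 30.0
ET0 = 0.0023 * 8.1 * (30.0 + 17.8) * sqrt(36 - 24)
ET0 = 0.0023 * 8.1 * 47.8 * 3.464102

3.0848 mm/day


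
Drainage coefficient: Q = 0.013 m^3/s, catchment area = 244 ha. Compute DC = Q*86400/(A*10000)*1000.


DC = Q * 86400 / (A * 10000) * 1000
DC = 0.013 * 86400 / (244 * 10000) * 1000
DC = 1123200.0000 / 2440000

0.4603 mm/day


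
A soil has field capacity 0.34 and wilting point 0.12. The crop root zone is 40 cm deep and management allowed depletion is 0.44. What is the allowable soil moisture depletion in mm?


SMD = (FC - PWP) * d * MAD * 10
SMD = (0.34 - 0.12) * 40 * 0.44 * 10
SMD = 0.2200 * 40 * 0.44 * 10

38.7200 mm


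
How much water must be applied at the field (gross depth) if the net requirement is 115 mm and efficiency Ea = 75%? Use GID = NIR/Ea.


Ea = 75% = 0.75
GID = NIR / Ea = 115 / 0.75 = 153.3333 mm

153.3333 mm


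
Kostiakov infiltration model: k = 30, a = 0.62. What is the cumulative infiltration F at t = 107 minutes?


F = k * t^a = 30 * 107^0.62
F = 30 * 18.122493

543.6748 mm


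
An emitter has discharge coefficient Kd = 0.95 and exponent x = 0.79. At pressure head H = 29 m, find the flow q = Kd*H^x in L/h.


q = Kd * H^x = 0.95 * 29^0.79 = 0.95 * 14.298630

13.5837 L/h


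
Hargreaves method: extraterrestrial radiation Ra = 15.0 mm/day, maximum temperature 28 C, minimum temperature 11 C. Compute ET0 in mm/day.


Tmean = (Tmax + Tmin)/2 = (28 + 11)/2 = 19.5
ET0 = 0.0023 * 15.0 * (19.5 + 17.8) * sqrt(28 - 11)
ET0 = 0.0023 * 15.0 * 37.3 * 4.123106

5.3058 mm/day


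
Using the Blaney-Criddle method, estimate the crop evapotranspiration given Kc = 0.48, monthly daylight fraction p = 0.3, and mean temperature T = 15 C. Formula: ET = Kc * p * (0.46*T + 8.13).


ET = Kc * p * (0.46*T + 8.13)
ET = 0.48 * 0.3 * (0.46*15 + 8.13)
ET = 0.48 * 0.3 * 15.0300

2.1643 mm/day


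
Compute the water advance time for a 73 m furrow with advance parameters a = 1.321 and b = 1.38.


t = (L/a)^(1/b)
t = (73/1.321)^(1/1.38)
t = 55.261166^(1/1.38)

18.3073 min


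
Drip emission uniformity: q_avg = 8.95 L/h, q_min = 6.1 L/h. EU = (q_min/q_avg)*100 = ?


EU = (q_min/q_avg)*100 = (6.1/8.95)*100 = 68.1564%

68.1564 %


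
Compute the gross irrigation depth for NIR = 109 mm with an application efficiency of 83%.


Ea = 83% = 0.83
GID = NIR / Ea = 109 / 0.83 = 131.3253 mm

131.3253 mm


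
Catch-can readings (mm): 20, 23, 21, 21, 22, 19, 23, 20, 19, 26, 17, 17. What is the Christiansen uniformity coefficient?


mean = 20.666667 mm
MAD = 2.000000 mm
CU = (1 - 2.000000/20.666667)*100

90.3226 %


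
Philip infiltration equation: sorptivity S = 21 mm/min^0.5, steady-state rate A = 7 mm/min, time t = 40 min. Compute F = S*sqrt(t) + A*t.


F = S*sqrt(t) + A*t
F = 21*sqrt(40) + 7*40
F = 21*6.324555 + 280

412.8157 mm


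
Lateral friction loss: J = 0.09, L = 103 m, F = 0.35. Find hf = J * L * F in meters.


hf = J * L * F = 0.09 * 103 * 0.35 = 3.2445 m

3.2445 m


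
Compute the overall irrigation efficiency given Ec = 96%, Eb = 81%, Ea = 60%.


Ec = 0.96, Eb = 0.81, Ea = 0.6
E = 0.96 * 0.81 * 0.6 * 100 = 46.6560%

46.6560 %


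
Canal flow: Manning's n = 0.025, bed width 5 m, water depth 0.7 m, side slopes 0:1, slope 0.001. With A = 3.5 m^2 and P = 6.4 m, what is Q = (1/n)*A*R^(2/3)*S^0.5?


R = A/P = 3.5/6.4 = 0.546875
Q = (1/0.025) * 3.5 * 0.546875^(2/3) * 0.001^0.5

2.9606 m^3/s


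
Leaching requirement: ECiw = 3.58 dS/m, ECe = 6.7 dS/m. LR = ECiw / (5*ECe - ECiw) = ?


LR = ECiw / (5*ECe - ECiw)
LR = 3.58 / (5*6.7 - 3.58)
LR = 3.58 / 29.9200

0.1197


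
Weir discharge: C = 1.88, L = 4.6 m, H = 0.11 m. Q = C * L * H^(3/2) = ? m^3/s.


Q = C * L * H^(3/2) = 1.88 * 4.6 * 0.11^1.5 = 1.88 * 4.6 * 0.036483

0.3155 m^3/s


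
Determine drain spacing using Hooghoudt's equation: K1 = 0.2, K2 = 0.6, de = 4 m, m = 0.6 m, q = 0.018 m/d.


S^2 = 8*K2*de*m/q + 4*K1*m^2/q
S^2 = 8*0.6*4*0.6/0.018 + 4*0.2*0.6^2/0.018
S = sqrt(656.0000)

25.6125 m


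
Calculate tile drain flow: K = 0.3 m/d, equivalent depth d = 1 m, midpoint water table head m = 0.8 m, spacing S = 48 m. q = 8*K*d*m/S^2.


q = 8*K*d*m/S^2
q = 8*0.3*1*0.8/48^2
q = 1.9200 / 2304

8.3333e-04 m/d


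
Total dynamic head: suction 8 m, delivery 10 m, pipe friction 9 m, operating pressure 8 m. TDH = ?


TDH = Hs + Hd + hf + Hp = 8 + 10 + 9 + 8 = 35

35 m


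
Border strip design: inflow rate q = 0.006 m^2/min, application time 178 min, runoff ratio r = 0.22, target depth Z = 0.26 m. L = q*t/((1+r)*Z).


L = q*t/((1+r)*Z)
L = 0.006*178/((1+0.22)*0.26)
L = 1.068/0.3172

3.3670 m


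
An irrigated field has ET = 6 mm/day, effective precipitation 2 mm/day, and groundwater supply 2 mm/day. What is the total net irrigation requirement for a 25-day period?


Daily deficit = ET - Pe - GW = 6 - 2 - 2 = 2 mm/day
NIR = 2 * 25 = 50 mm

50.0000 mm


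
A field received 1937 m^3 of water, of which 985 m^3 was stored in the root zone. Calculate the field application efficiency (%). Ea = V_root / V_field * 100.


Ea = V_root / V_field * 100 = 985 / 1937 * 100 = 50.8518%

50.8518 %


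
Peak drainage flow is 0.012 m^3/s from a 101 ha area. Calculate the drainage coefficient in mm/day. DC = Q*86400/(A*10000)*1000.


DC = Q * 86400 / (A * 10000) * 1000
DC = 0.012 * 86400 / (101 * 10000) * 1000
DC = 1036800.0000 / 1010000

1.0265 mm/day


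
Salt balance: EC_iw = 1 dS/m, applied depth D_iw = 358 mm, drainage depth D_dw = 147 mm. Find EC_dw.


EC_dw = EC_iw * D_iw / D_dw
EC_dw = 1 * 358 / 147
EC_dw = 358 / 147

2.4354 dS/m


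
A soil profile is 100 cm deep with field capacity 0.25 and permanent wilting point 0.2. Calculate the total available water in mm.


AWC = (FC - PWP) * d * 10
AWC = (0.25 - 0.2) * 100 * 10
AWC = 0.0500 * 100 * 10

50.0000 mm


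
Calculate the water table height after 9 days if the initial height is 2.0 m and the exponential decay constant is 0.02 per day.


m = m0 * exp(-k*t)
m = 2.0 * exp(-0.02 * 9)
m = 2.0 * exp(-0.1800)

1.6705 m


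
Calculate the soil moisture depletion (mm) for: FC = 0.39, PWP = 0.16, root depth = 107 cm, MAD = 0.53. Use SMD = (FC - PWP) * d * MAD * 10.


SMD = (FC - PWP) * d * MAD * 10
SMD = (0.39 - 0.16) * 107 * 0.53 * 10
SMD = 0.2300 * 107 * 0.53 * 10

130.4330 mm


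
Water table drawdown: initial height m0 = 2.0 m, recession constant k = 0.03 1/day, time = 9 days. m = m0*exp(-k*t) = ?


m = m0 * exp(-k*t)
m = 2.0 * exp(-0.03 * 9)
m = 2.0 * exp(-0.2700)

1.5268 m


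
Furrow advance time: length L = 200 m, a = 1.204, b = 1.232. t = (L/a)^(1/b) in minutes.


t = (L/a)^(1/b)
t = (200/1.204)^(1/1.232)
t = 166.112957^(1/1.232)

63.4272 min


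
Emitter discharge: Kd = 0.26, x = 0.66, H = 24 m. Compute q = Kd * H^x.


q = Kd * H^x = 0.26 * 24^0.66 = 0.26 * 8.145906

2.1179 L/h


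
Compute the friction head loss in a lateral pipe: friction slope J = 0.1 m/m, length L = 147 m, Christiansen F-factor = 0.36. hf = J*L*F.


hf = J * L * F = 0.1 * 147 * 0.36 = 5.2920 m

5.2920 m


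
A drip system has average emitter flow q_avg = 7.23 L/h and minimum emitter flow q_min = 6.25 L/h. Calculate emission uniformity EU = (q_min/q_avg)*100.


EU = (q_min/q_avg)*100 = (6.25/7.23)*100 = 86.4454%

86.4454 %


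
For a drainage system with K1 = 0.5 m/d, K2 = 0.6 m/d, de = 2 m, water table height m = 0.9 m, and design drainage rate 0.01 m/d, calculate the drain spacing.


S^2 = 8*K2*de*m/q + 4*K1*m^2/q
S^2 = 8*0.6*2*0.9/0.01 + 4*0.5*0.9^2/0.01
S = sqrt(1026.0000)

32.0312 m


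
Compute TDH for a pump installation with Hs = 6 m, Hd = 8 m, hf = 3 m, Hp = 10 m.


TDH = Hs + Hd + hf + Hp = 6 + 8 + 3 + 10 = 27

27 m


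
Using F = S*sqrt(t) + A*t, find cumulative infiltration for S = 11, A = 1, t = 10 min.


F = S*sqrt(t) + A*t
F = 11*sqrt(10) + 1*10
F = 11*3.162278 + 10

44.7851 mm


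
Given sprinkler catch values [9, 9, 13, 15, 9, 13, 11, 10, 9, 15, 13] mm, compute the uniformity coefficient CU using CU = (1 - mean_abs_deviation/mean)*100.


mean = 11.454545 mm
MAD = 2.132231 mm
CU = (1 - 2.132231/11.454545)*100

81.3853 %


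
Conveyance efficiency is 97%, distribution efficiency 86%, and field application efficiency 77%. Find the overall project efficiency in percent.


Ec = 0.97, Eb = 0.86, Ea = 0.77
E = 0.97 * 0.86 * 0.77 * 100 = 64.2334%

64.2334 %


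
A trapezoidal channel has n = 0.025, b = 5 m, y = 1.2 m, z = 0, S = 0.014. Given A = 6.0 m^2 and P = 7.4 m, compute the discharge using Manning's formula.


R = A/P = 6.0/7.4 = 0.810811
Q = (1/0.025) * 6.0 * 0.810811^(2/3) * 0.014^0.5

24.6919 m^3/s


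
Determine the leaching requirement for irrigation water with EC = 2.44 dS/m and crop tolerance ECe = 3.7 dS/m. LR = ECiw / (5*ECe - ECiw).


LR = ECiw / (5*ECe - ECiw)
LR = 2.44 / (5*3.7 - 2.44)
LR = 2.44 / 16.0600

0.1519


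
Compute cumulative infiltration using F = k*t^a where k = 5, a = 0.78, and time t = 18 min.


F = k * t^a = 5 * 18^0.78
F = 5 * 9.530431

47.6522 mm


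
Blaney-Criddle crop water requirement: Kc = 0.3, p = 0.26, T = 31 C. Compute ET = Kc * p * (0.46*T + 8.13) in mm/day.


ET = Kc * p * (0.46*T + 8.13)
ET = 0.3 * 0.26 * (0.46*31 + 8.13)
ET = 0.3 * 0.26 * 22.3900

1.7464 mm/day


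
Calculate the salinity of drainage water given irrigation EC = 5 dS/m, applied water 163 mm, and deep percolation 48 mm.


EC_dw = EC_iw * D_iw / D_dw
EC_dw = 5 * 163 / 48
EC_dw = 815 / 48

16.9792 dS/m


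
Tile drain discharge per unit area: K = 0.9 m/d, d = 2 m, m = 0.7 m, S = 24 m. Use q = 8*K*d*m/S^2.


q = 8*K*d*m/S^2
q = 8*0.9*2*0.7/24^2
q = 10.0800 / 576

0.0175 m/d


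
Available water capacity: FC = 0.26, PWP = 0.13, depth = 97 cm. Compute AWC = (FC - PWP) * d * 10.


AWC = (FC - PWP) * d * 10
AWC = (0.26 - 0.13) * 97 * 10
AWC = 0.1300 * 97 * 10

126.1000 mm


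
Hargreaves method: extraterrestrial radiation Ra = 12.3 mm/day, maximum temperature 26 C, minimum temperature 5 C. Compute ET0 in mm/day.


Tmean = (Tmax + Tmin)/2 = (26 + 5)/2 = 15.5
ET0 = 0.0023 * 12.3 * (15.5 + 17.8) * sqrt(26 - 5)
ET0 = 0.0023 * 12.3 * 33.3 * 4.582576

4.3170 mm/day


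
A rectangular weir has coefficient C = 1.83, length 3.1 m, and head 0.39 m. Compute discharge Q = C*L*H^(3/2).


Q = C * L * H^(3/2) = 1.83 * 3.1 * 0.39^1.5 = 1.83 * 3.1 * 0.243555

1.3817 m^3/s


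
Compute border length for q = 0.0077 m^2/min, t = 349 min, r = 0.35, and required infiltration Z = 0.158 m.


L = q*t/((1+r)*Z)
L = 0.0077*349/((1+0.35)*0.158)
L = 2.6873/0.2133

12.5987 m


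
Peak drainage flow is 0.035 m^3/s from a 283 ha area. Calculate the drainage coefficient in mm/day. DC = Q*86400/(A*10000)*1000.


DC = Q * 86400 / (A * 10000) * 1000
DC = 0.035 * 86400 / (283 * 10000) * 1000
DC = 3024000.0000 / 2830000

1.0686 mm/day


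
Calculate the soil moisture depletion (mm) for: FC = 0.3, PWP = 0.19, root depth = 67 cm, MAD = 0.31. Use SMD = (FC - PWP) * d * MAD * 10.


SMD = (FC - PWP) * d * MAD * 10
SMD = (0.3 - 0.19) * 67 * 0.31 * 10
SMD = 0.1100 * 67 * 0.31 * 10

22.8470 mm


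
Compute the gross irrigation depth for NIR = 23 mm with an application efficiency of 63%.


Ea = 63% = 0.63
GID = NIR / Ea = 23 / 0.63 = 36.5079 mm

36.5079 mm


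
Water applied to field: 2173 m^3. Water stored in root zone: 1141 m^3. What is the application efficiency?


Ea = V_root / V_field * 100 = 1141 / 2173 * 100 = 52.5081%

52.5081 %


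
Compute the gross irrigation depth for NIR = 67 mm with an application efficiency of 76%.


Ea = 76% = 0.76
GID = NIR / Ea = 67 / 0.76 = 88.1579 mm

88.1579 mm


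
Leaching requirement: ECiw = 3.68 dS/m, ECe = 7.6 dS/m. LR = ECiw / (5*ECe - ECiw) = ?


LR = ECiw / (5*ECe - ECiw)
LR = 3.68 / (5*7.6 - 3.68)
LR = 3.68 / 34.3200

0.1072


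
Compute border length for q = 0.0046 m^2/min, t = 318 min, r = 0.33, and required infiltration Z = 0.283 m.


L = q*t/((1+r)*Z)
L = 0.0046*318/((1+0.33)*0.283)
L = 1.4628/0.37639

3.8864 m


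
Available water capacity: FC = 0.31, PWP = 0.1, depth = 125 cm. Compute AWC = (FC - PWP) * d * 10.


AWC = (FC - PWP) * d * 10
AWC = (0.31 - 0.1) * 125 * 10
AWC = 0.2100 * 125 * 10

262.5000 mm


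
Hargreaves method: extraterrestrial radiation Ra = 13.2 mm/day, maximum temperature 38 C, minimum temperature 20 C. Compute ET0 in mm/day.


Tmean = (Tmax + Tmin)/2 = (38 + 20)/2 = 29.0
ET0 = 0.0023 * 13.2 * (29.0 + 17.8) * sqrt(38 - 20)
ET0 = 0.0023 * 13.2 * 46.8 * 4.242641

6.0281 mm/day


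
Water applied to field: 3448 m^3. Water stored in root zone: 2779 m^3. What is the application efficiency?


Ea = V_root / V_field * 100 = 2779 / 3448 * 100 = 80.5974%

80.5974 %


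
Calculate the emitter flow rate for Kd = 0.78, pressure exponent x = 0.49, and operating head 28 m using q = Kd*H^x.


q = Kd * H^x = 0.78 * 28^0.49 = 0.78 * 5.118084

3.9921 L/h


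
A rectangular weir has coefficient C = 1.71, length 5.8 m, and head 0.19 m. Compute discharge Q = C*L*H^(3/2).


Q = C * L * H^(3/2) = 1.71 * 5.8 * 0.19^1.5 = 1.71 * 5.8 * 0.082819

0.8214 m^3/s


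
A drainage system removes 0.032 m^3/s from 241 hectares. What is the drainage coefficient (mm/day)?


DC = Q * 86400 / (A * 10000) * 1000
DC = 0.032 * 86400 / (241 * 10000) * 1000
DC = 2764800.0000 / 2410000

1.1472 mm/day


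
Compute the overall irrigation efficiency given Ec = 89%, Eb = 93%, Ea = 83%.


Ec = 0.89, Eb = 0.93, Ea = 0.83
E = 0.89 * 0.93 * 0.83 * 100 = 68.6991%

68.6991 %


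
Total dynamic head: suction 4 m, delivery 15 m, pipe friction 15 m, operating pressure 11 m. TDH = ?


TDH = Hs + Hd + hf + Hp = 4 + 15 + 15 + 11 = 45

45 m


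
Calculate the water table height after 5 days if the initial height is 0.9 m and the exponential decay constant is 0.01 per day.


m = m0 * exp(-k*t)
m = 0.9 * exp(-0.01 * 5)
m = 0.9 * exp(-0.0500)

0.8561 m


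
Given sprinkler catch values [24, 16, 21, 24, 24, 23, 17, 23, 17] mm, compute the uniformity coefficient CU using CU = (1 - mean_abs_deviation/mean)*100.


mean = 21.000000 mm
MAD = 2.888889 mm
CU = (1 - 2.888889/21.000000)*100

86.2434 %


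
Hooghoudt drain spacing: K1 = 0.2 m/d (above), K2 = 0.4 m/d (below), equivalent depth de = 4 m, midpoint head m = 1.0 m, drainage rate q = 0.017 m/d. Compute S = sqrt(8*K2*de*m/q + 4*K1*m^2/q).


S^2 = 8*K2*de*m/q + 4*K1*m^2/q
S^2 = 8*0.4*4*1.0/0.017 + 4*0.2*1.0^2/0.017
S = sqrt(800.0000)

28.2843 m


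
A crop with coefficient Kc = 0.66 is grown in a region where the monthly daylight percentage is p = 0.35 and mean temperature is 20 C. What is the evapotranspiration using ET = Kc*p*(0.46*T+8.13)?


ET = Kc * p * (0.46*T + 8.13)
ET = 0.66 * 0.35 * (0.46*20 + 8.13)
ET = 0.66 * 0.35 * 17.3300

4.0032 mm/day


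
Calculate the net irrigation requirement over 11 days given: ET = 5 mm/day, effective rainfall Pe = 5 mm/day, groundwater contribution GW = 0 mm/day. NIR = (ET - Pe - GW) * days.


Daily deficit = ET - Pe - GW = 5 - 5 - 0 = 0 mm/day
NIR = 0 * 11 = 0 mm

0 mm


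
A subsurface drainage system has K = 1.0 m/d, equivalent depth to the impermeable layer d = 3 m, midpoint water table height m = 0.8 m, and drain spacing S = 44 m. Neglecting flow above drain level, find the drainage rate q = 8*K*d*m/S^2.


q = 8*K*d*m/S^2
q = 8*1.0*3*0.8/44^2
q = 19.2000 / 1936

0.0099 m/d


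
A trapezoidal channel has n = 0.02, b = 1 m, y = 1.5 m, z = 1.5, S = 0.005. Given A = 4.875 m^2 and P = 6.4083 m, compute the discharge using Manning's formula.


R = A/P = 4.875/6.4083 = 0.760732
Q = (1/0.02) * 4.875 * 0.760732^(2/3) * 0.005^0.5

14.3632 m^3/s


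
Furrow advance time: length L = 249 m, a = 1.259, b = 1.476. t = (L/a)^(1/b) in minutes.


t = (L/a)^(1/b)
t = (249/1.259)^(1/1.476)
t = 197.776013^(1/1.476)

35.9479 min


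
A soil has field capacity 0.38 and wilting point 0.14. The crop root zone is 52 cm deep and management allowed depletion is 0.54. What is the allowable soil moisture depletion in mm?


SMD = (FC - PWP) * d * MAD * 10
SMD = (0.38 - 0.14) * 52 * 0.54 * 10
SMD = 0.2400 * 52 * 0.54 * 10

67.3920 mm


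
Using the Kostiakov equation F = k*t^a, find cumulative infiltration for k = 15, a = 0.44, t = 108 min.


F = k * t^a = 15 * 108^0.44
F = 15 * 7.847051

117.7058 mm


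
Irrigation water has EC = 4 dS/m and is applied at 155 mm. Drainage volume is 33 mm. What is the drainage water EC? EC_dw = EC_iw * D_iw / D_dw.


EC_dw = EC_iw * D_iw / D_dw
EC_dw = 4 * 155 / 33
EC_dw = 620 / 33

18.7879 dS/m


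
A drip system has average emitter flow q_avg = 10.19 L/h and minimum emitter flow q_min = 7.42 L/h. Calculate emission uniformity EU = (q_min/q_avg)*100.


EU = (q_min/q_avg)*100 = (7.42/10.19)*100 = 72.8165%

72.8165 %


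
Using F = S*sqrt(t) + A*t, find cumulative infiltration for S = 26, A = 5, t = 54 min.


F = S*sqrt(t) + A*t
F = 26*sqrt(54) + 5*54
F = 26*7.348469 + 270

461.0602 mm


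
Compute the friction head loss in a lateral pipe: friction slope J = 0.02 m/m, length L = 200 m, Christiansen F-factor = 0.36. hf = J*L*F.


hf = J * L * F = 0.02 * 200 * 0.36 = 1.4400 m

1.4400 m


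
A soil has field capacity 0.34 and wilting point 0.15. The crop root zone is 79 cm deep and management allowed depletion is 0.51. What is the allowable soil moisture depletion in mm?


SMD = (FC - PWP) * d * MAD * 10
SMD = (0.34 - 0.15) * 79 * 0.51 * 10
SMD = 0.1900 * 79 * 0.51 * 10

76.5510 mm


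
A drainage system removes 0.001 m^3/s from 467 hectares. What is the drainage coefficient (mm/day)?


DC = Q * 86400 / (A * 10000) * 1000
DC = 0.001 * 86400 / (467 * 10000) * 1000
DC = 86400.0000 / 4670000

0.0185 mm/day


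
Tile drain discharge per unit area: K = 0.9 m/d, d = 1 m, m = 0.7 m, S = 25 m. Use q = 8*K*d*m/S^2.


q = 8*K*d*m/S^2
q = 8*0.9*1*0.7/25^2
q = 5.0400 / 625

0.0081 m/d


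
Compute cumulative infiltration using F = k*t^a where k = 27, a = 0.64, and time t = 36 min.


F = k * t^a = 27 * 36^0.64
F = 27 * 9.909086

267.5453 mm


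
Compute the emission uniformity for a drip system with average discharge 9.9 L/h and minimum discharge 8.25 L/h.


EU = (q_min/q_avg)*100 = (8.25/9.9)*100 = 83.3333%

83.3333 %


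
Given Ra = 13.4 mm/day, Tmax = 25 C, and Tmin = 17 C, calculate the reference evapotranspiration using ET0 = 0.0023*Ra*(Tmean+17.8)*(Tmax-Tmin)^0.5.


Tmean = (Tmax + Tmin)/2 = (25 + 17)/2 = 21.0
ET0 = 0.0023 * 13.4 * (21.0 + 17.8) * sqrt(25 - 17)
ET0 = 0.0023 * 13.4 * 38.8 * 2.828427

3.3823 mm/day


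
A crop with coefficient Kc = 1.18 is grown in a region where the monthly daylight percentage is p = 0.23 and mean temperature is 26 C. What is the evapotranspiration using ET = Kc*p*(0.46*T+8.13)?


ET = Kc * p * (0.46*T + 8.13)
ET = 1.18 * 0.23 * (0.46*26 + 8.13)
ET = 1.18 * 0.23 * 20.0900

5.4524 mm/day


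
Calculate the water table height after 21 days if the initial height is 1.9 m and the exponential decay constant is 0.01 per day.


m = m0 * exp(-k*t)
m = 1.9 * exp(-0.01 * 21)
m = 1.9 * exp(-0.2100)

1.5401 m


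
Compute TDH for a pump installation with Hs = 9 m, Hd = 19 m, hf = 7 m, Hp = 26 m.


TDH = Hs + Hd + hf + Hp = 9 + 19 + 7 + 26 = 61

61 m


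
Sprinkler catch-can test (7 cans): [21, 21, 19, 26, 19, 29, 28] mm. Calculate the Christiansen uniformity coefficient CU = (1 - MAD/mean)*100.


mean = 23.285714 mm
MAD = 3.755102 mm
CU = (1 - 3.755102/23.285714)*100

83.8738 %


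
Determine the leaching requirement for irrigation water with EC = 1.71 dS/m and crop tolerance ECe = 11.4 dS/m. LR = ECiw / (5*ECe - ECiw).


LR = ECiw / (5*ECe - ECiw)
LR = 1.71 / (5*11.4 - 1.71)
LR = 1.71 / 55.2900

0.0309


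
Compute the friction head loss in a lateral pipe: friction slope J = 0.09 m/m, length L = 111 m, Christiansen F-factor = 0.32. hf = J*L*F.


hf = J * L * F = 0.09 * 111 * 0.32 = 3.1968 m

3.1968 m


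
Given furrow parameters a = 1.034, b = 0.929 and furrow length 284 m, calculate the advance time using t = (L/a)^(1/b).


t = (L/a)^(1/b)
t = (284/1.034)^(1/0.929)
t = 274.661509^(1/0.929)

421.8772 min


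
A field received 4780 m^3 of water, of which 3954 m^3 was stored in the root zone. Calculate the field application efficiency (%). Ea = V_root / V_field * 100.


Ea = V_root / V_field * 100 = 3954 / 4780 * 100 = 82.7197%

82.7197 %


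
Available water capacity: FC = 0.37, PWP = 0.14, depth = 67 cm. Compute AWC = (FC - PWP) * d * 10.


AWC = (FC - PWP) * d * 10
AWC = (0.37 - 0.14) * 67 * 10
AWC = 0.2300 * 67 * 10

154.1000 mm


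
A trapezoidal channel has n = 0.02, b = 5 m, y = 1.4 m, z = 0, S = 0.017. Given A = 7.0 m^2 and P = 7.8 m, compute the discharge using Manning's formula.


R = A/P = 7.0/7.8 = 0.897436
Q = (1/0.02) * 7.0 * 0.897436^(2/3) * 0.017^0.5

42.4582 m^3/s


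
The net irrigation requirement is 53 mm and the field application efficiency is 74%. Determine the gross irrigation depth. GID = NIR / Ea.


Ea = 74% = 0.74
GID = NIR / Ea = 53 / 0.74 = 71.6216 mm

71.6216 mm


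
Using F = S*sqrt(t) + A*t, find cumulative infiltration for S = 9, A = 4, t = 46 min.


F = S*sqrt(t) + A*t
F = 9*sqrt(46) + 4*46
F = 9*6.782330 + 184

245.0410 mm


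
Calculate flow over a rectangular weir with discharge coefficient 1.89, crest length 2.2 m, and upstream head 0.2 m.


Q = C * L * H^(3/2) = 1.89 * 2.2 * 0.2^1.5 = 1.89 * 2.2 * 0.089443

0.3719 m^3/s


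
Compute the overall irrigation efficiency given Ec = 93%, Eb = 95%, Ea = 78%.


Ec = 0.93, Eb = 0.95, Ea = 0.78
E = 0.93 * 0.95 * 0.78 * 100 = 68.9130%

68.9130 %


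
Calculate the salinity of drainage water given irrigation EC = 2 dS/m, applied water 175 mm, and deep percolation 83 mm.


EC_dw = EC_iw * D_iw / D_dw
EC_dw = 2 * 175 / 83
EC_dw = 350 / 83

4.2169 dS/m


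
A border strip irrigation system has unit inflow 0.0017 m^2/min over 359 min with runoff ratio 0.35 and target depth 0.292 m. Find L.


L = q*t/((1+r)*Z)
L = 0.0017*359/((1+0.35)*0.292)
L = 0.6103/0.3942

1.5482 m


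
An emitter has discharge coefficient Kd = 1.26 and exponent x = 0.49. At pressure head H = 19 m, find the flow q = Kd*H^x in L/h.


q = Kd * H^x = 1.26 * 19^0.49 = 1.26 * 4.232425

5.3329 L/h


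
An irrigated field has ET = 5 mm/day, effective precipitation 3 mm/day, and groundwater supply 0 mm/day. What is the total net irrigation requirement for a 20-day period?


Daily deficit = ET - Pe - GW = 5 - 3 - 0 = 2 mm/day
NIR = 2 * 20 = 40 mm

40.0000 mm


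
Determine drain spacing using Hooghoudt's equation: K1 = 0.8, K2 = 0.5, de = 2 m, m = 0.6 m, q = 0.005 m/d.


S^2 = 8*K2*de*m/q + 4*K1*m^2/q
S^2 = 8*0.5*2*0.6/0.005 + 4*0.8*0.6^2/0.005
S = sqrt(1190.4000)

34.5022 m


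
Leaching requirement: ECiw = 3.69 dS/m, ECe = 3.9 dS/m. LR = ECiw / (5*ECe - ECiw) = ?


LR = ECiw / (5*ECe - ECiw)
LR = 3.69 / (5*3.9 - 3.69)
LR = 3.69 / 15.8100

0.2334


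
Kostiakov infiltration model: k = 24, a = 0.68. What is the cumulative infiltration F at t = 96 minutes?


F = k * t^a = 24 * 96^0.68
F = 24 * 22.281501

534.7560 mm


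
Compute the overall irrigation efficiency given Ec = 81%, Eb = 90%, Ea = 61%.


Ec = 0.81, Eb = 0.9, Ea = 0.61
E = 0.81 * 0.9 * 0.61 * 100 = 44.4690%

44.4690 %


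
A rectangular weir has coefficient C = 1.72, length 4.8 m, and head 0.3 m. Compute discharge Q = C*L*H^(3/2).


Q = C * L * H^(3/2) = 1.72 * 4.8 * 0.3^1.5 = 1.72 * 4.8 * 0.164317

1.3566 m^3/s


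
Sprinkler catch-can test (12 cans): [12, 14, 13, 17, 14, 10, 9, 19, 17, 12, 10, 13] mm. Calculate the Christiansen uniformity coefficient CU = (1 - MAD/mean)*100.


mean = 13.333333 mm
MAD = 2.388889 mm
CU = (1 - 2.388889/13.333333)*100

82.0833 %


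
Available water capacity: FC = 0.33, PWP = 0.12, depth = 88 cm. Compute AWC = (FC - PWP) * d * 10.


AWC = (FC - PWP) * d * 10
AWC = (0.33 - 0.12) * 88 * 10
AWC = 0.2100 * 88 * 10

184.8000 mm


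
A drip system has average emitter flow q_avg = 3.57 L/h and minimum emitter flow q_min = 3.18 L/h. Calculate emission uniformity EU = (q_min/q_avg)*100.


EU = (q_min/q_avg)*100 = (3.18/3.57)*100 = 89.0756%

89.0756 %


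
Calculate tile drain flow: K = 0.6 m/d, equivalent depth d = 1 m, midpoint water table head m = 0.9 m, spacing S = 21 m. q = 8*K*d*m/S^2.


q = 8*K*d*m/S^2
q = 8*0.6*1*0.9/21^2
q = 4.3200 / 441

0.0098 m/d


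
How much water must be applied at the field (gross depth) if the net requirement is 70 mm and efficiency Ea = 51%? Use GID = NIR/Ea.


Ea = 51% = 0.51
GID = NIR / Ea = 70 / 0.51 = 137.2549 mm

137.2549 mm


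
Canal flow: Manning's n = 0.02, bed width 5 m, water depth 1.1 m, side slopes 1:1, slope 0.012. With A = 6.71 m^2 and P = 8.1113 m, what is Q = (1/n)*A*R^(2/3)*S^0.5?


R = A/P = 6.71/8.1113 = 0.827241
Q = (1/0.02) * 6.71 * 0.827241^(2/3) * 0.012^0.5

32.3870 m^3/s


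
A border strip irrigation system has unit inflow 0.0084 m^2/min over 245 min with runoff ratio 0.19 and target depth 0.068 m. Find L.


L = q*t/((1+r)*Z)
L = 0.0084*245/((1+0.19)*0.068)
L = 2.058/0.08092

25.4325 m


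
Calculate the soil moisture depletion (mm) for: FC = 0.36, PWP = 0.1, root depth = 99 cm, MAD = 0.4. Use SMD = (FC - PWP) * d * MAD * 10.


SMD = (FC - PWP) * d * MAD * 10
SMD = (0.36 - 0.1) * 99 * 0.4 * 10
SMD = 0.2600 * 99 * 0.4 * 10

102.9600 mm


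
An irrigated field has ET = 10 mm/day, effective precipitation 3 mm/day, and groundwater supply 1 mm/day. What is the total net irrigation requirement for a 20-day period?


Daily deficit = ET - Pe - GW = 10 - 3 - 1 = 6 mm/day
NIR = 6 * 20 = 120 mm

120.0000 mm


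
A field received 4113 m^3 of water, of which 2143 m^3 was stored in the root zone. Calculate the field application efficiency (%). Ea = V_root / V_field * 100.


Ea = V_root / V_field * 100 = 2143 / 4113 * 100 = 52.1031%

52.1031 %


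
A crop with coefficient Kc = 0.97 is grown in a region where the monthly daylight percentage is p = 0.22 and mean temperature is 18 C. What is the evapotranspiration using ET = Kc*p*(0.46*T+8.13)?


ET = Kc * p * (0.46*T + 8.13)
ET = 0.97 * 0.22 * (0.46*18 + 8.13)
ET = 0.97 * 0.22 * 16.4100

3.5019 mm/day


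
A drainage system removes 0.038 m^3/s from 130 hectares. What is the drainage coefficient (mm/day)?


DC = Q * 86400 / (A * 10000) * 1000
DC = 0.038 * 86400 / (130 * 10000) * 1000
DC = 3283200.0000 / 1300000

2.5255 mm/day


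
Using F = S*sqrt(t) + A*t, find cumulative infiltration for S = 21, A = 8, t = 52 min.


F = S*sqrt(t) + A*t
F = 21*sqrt(52) + 8*52
F = 21*7.211103 + 416

567.4332 mm


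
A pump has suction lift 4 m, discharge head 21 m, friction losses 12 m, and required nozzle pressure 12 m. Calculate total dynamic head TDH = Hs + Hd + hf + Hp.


TDH = Hs + Hd + hf + Hp = 4 + 21 + 12 + 12 = 49

49 m


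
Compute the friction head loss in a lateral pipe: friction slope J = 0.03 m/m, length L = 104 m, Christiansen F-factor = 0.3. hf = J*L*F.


hf = J * L * F = 0.03 * 104 * 0.3 = 0.9360 m

0.9360 m


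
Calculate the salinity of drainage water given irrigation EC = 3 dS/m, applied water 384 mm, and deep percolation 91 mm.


EC_dw = EC_iw * D_iw / D_dw
EC_dw = 3 * 384 / 91
EC_dw = 1152 / 91

12.6593 dS/m


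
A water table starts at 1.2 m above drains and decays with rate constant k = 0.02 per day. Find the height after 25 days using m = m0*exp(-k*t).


m = m0 * exp(-k*t)
m = 1.2 * exp(-0.02 * 25)
m = 1.2 * exp(-0.5000)

0.7278 m


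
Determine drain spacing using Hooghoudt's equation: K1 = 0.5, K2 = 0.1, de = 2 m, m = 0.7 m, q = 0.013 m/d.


S^2 = 8*K2*de*m/q + 4*K1*m^2/q
S^2 = 8*0.1*2*0.7/0.013 + 4*0.5*0.7^2/0.013
S = sqrt(161.5385)

12.7098 m


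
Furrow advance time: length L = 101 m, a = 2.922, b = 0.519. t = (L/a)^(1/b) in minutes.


t = (L/a)^(1/b)
t = (101/2.922)^(1/0.519)
t = 34.565366^(1/0.519)

921.7784 min


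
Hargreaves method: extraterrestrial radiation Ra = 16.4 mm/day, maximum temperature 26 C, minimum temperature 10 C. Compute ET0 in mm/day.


Tmean = (Tmax + Tmin)/2 = (26 + 10)/2 = 18.0
ET0 = 0.0023 * 16.4 * (18.0 + 17.8) * sqrt(26 - 10)
ET0 = 0.0023 * 16.4 * 35.8 * 4.000000

5.4015 mm/day


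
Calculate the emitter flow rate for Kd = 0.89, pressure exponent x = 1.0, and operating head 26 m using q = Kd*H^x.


q = Kd * H^x = 0.89 * 26^1.0 = 0.89 * 26.000000

23.1400 L/h


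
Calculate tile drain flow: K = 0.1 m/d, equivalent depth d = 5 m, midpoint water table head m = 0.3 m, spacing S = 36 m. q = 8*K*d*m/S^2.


q = 8*K*d*m/S^2
q = 8*0.1*5*0.3/36^2
q = 1.2000 / 1296

9.2593e-04 m/d


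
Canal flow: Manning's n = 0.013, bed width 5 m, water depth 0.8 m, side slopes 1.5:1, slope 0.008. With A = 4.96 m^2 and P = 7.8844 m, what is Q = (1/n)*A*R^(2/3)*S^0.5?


R = A/P = 4.96/7.8844 = 0.629090
Q = (1/0.013) * 4.96 * 0.629090^(2/3) * 0.008^0.5

25.0549 m^3/s


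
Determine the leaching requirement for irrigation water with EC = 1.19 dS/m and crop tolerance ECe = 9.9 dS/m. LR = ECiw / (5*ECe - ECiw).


LR = ECiw / (5*ECe - ECiw)
LR = 1.19 / (5*9.9 - 1.19)
LR = 1.19 / 48.3100

0.0246


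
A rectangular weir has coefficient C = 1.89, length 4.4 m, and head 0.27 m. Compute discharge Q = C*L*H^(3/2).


Q = C * L * H^(3/2) = 1.89 * 4.4 * 0.27^1.5 = 1.89 * 4.4 * 0.140296

1.1667 m^3/s


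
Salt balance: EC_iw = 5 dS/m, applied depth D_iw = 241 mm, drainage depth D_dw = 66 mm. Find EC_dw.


EC_dw = EC_iw * D_iw / D_dw
EC_dw = 5 * 241 / 66
EC_dw = 1205 / 66

18.2576 dS/m


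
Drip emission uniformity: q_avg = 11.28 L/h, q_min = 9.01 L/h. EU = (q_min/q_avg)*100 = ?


EU = (q_min/q_avg)*100 = (9.01/11.28)*100 = 79.8759%

79.8759 %


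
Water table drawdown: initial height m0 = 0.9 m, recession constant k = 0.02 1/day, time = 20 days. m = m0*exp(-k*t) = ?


m = m0 * exp(-k*t)
m = 0.9 * exp(-0.02 * 20)
m = 0.9 * exp(-0.4000)

0.6033 m
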